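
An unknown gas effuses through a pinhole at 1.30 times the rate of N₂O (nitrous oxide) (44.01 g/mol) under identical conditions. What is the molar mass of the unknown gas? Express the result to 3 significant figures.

Graham's law gives rate_X/rate_N₂O = √(M_N₂O/M_X).
1.30 = √(44.01/M_X)
M_X = 44.01 / 1.30² = 44.01 / 1.690 = 26.0 g/mol

26.0 g/mol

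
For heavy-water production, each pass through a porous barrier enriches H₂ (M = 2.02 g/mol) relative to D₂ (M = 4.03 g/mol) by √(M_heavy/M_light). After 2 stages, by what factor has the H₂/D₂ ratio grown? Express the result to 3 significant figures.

The single-stage factor is √(M_heavy/M_light), so 2 stages give [√(4.03/2.02)]^2 = (4.03/2.02)^(2/2).
= 1.99505^1 = 2.00.

2.00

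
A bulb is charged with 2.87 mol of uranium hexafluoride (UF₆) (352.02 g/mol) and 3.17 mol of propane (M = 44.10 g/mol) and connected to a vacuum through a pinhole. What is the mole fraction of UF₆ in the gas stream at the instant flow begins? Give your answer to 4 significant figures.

0.2427

The effusion rate of species i is ∝ p_i/√M_i ∝ n_i/√M_i.
So x_UF₆ in the escaping gas = (n_UF₆/√M_UF₆) / Σ(n_i/√M_i)
= (2.87/√352.02) / (2.87/√352.02 + 3.17/√44.10) = 0.1530/(0.1530 + 0.4774) = 0.2427.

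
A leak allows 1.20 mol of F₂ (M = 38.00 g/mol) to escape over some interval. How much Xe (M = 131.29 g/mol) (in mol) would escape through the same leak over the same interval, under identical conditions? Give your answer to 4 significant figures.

0.6456 mol

Using Graham's law: rate_Xe/rate_F₂ = √(M_F₂/M_Xe) = √(38.00/131.29) = √0.2894 = 0.5380.
So the amount for Xe is 1.20 × 0.5380 = 0.6456 mol.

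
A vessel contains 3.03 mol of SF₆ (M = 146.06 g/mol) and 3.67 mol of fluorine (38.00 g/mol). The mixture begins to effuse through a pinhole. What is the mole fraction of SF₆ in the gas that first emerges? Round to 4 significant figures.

0.2963

The effusion rate of species i is ∝ p_i/√M_i ∝ n_i/√M_i.
x_SF₆(eff) = (n_SF₆/√M_SF₆) / (n_SF₆/√M_SF₆ + n_F₂/√M_F₂)
= (3.03/√146.06) / (3.03/√146.06 + 3.67/√38.00) = 0.2507/(0.2507 + 0.5954) = 0.2963.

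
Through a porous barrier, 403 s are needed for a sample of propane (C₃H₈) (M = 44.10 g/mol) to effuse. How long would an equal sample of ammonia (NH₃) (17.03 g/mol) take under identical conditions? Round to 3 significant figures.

250 s

By Graham's law, t_NH₃/t_C₃H₈ = √(M_NH₃/M_C₃H₈) = √(17.03/44.10) = √0.3862 = 0.6214.
So the time for NH₃ is 403 × 0.6214 = 250 s.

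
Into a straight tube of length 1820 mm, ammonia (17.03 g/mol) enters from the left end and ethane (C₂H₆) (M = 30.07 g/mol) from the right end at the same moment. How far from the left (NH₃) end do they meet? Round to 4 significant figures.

Graham's law gives d_NH₃/d_C₂H₆ = rate_NH₃/rate_C₂H₆ = √(M_C₂H₆/M_NH₃) = √(30.07/17.03) = 1.329.
With d_NH₃ + d_C₂H₆ = 1820 mm, d_C₂H₆ = 1820/(1 + 1.329) = 781.5 mm.
d_NH₃ = 1820 − 781.5 = 1038 mm.

1038 mm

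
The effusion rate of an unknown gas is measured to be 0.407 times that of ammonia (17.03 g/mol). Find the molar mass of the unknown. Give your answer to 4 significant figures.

102.8 g/mol

By Graham's law, rate_X/rate_NH₃ = √(M_NH₃/M_X).
0.407 = √(17.03/M_X)
M_X = 17.03 / 0.407² = 17.03 / 0.1656 = 102.8 g/mol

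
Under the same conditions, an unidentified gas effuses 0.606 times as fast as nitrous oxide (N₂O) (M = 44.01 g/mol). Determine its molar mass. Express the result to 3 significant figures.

120 g/mol

Graham's law gives rate_X/rate_N₂O = √(M_N₂O/M_X).
0.606 = √(44.01/M_X)
M_X = 44.01 / 0.606² = 44.01 / 0.3672 = 120 g/mol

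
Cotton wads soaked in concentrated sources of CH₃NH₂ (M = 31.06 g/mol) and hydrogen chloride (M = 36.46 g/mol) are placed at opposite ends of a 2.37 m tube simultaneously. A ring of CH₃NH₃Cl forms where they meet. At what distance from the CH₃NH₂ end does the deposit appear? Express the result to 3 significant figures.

Graham's law gives d_CH₃NH₂/d_HCl = rate_CH₃NH₂/rate_HCl = √(M_HCl/M_CH₃NH₂) = √(36.46/31.06) = 1.083.
With d_CH₃NH₂ + d_HCl = 2.37 m, d_HCl = 2.37/(1 + 1.083) = 1.138 m.
d_CH₃NH₂ = 2.37 − 1.138 = 1.23 m.

1.23 m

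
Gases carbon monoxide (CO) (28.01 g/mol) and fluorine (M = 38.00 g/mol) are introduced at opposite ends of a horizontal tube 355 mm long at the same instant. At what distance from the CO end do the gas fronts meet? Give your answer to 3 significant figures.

Distances travelled in equal time are proportional to diffusion rates, so d_CO/d_F₂ = √(M_F₂/M_CO) = √(38.00/28.01) = 1.165.
With d_CO + d_F₂ = 355 mm, d_F₂ = 355/(1 + 1.165) = 164.0 mm.
d_CO = 355 − 164.0 = 191 mm.

191 mm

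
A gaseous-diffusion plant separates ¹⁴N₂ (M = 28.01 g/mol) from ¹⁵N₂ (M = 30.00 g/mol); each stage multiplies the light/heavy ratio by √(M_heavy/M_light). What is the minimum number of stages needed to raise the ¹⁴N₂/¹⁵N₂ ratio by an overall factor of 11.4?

With α = √(30.00/28.01) per stage, ln α = ½ ln(1.07105) = 0.03432.
Need α^N ≥ 11.4 ⇒ N ≥ ln(11.4) / ln α = 2.434 / 0.03432 = 70.91.
So at least 71 stages are needed.

71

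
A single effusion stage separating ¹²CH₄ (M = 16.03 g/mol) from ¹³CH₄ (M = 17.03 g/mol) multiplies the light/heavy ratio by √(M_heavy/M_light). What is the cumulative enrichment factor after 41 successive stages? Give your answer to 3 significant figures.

Each stage multiplies the ratio by α = √(17.03/16.03), so after 41 stages the overall factor is α^41 = (17.03/16.03)^(41/2).
= 1.06238^(41/2) = 3.46.

3.46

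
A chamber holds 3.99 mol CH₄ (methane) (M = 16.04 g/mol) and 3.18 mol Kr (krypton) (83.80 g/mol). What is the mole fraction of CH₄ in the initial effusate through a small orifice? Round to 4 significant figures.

0.7415

Effusion rate of each component ∝ n_i/√M_i (partial pressure × 1/√M).
x_CH₄(eff) = (n_CH₄/√M_CH₄) / (n_CH₄/√M_CH₄ + n_Kr/√M_Kr)
= (3.99/√16.04) / (3.99/√16.04 + 3.18/√83.80) = 0.9963/(0.9963 + 0.3474) = 0.7415.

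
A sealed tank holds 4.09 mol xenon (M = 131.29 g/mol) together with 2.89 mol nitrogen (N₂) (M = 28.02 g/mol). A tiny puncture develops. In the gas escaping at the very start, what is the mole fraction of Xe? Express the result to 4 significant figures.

Rate_i ∝ x_i/√M_i (Graham's law weighted by mole fraction), so the effusate composition follows n_i/√M_i.
x_Xe(eff) = (n_Xe/√M_Xe) / (n_Xe/√M_Xe + n_N₂/√M_N₂)
= (4.09/√131.29) / (4.09/√131.29 + 2.89/√28.02) = 0.3570/(0.3570 + 0.5460) = 0.3953.

0.3953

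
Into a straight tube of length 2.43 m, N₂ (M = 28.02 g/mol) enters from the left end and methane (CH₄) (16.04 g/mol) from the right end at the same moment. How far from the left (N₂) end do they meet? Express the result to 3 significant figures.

1.05 m

In equal time, each gas travels a distance ∝ its rate ∝ 1/√M, so d_N₂/d_CH₄ = √(M_CH₄/M_N₂) = √(16.04/28.02) = 0.7566.
With d_N₂ + d_CH₄ = 2.43 m, d_CH₄ = 2.43/(1 + 0.7566) = 1.383 m.
d_N₂ = 2.43 − 1.383 = 1.05 m.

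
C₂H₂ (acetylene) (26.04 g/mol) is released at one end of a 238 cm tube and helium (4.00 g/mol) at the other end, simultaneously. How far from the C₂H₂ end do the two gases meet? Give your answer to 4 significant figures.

The fronts meet when d_C₂H₂ + d_He = L with d_C₂H₂/d_He = √(M_He/M_C₂H₂) (Graham's law). Here √(M_He/M_C₂H₂) = √(4.00/26.04) = 0.3919.
With d_C₂H₂ + d_He = 238 cm, d_He = 238/(1 + 0.3919) = 171.0 cm.
d_C₂H₂ = 238 − 171.0 = 67.01 cm.

67.01 cm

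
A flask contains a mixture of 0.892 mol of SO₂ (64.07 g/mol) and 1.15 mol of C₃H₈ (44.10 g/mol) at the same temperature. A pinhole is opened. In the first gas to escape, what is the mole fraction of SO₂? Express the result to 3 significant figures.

Rate_i ∝ x_i/√M_i (Graham's law weighted by mole fraction), so the effusate composition follows n_i/√M_i.
Mole fraction of SO₂ in the effusate = (n_SO₂/√M_SO₂) / (n_SO₂/√M_SO₂ + n_C₃H₈/√M_C₃H₈)
= (0.892/√64.07) / (0.892/√64.07 + 1.15/√44.10) = 0.1114/(0.1114 + 0.1732) = 0.392.

0.392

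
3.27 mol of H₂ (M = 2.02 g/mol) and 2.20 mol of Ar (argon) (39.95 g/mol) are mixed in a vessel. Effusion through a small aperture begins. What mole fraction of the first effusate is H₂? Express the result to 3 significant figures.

0.869

Effusion rate of each component ∝ n_i/√M_i (partial pressure × 1/√M).
x_H₂(eff) = (n_H₂/√M_H₂) / (n_H₂/√M_H₂ + n_Ar/√M_Ar)
= (3.27/√2.02) / (3.27/√2.02 + 2.20/√39.95) = 2.301/(2.301 + 0.3481) = 0.869.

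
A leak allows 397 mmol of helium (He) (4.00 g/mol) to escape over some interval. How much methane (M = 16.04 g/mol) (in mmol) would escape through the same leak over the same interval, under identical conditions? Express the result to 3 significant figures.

198 mmol

From Graham's law, rate_CH₄/rate_He = √(M_He/M_CH₄) = √(4.00/16.04) = √0.2494 = 0.4994.
So the amount for CH₄ is 397 × 0.4994 = 198 mmol.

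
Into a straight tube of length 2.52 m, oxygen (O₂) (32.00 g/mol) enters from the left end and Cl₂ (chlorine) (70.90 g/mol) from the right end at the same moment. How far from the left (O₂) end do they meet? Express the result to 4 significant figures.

1.507 m

Distances travelled in equal time are proportional to diffusion rates, so d_O₂/d_Cl₂ = √(M_Cl₂/M_O₂) = √(70.90/32.00) = 1.488.
With d_O₂ + d_Cl₂ = 2.52 m, d_Cl₂ = 2.52/(1 + 1.488) = 1.013 m.
d_O₂ = 2.52 − 1.013 = 1.507 m.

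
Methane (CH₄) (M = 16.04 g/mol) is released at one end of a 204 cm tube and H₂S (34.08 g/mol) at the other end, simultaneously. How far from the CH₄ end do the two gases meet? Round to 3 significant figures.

In equal time, each gas travels a distance ∝ its rate ∝ 1/√M, so d_CH₄/d_H₂S = √(M_H₂S/M_CH₄) = √(34.08/16.04) = 1.458.
With d_CH₄ + d_H₂S = 204 cm, d_H₂S = 204/(1 + 1.458) = 83.01 cm.
d_CH₄ = 204 − 83.01 = 121 cm.

121 cm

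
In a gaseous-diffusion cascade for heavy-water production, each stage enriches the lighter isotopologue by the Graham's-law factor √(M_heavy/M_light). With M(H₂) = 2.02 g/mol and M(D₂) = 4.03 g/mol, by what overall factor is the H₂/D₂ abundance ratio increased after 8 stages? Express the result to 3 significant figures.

The single-stage factor is √(M_heavy/M_light), so 8 stages give [√(4.03/2.02)]^8 = (4.03/2.02)^(8/2).
= 1.99505^4 = 15.8.

15.8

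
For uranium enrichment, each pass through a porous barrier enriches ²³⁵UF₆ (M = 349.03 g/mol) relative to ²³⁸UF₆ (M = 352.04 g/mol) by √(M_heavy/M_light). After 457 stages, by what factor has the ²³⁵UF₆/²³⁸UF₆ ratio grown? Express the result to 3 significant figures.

The single-stage factor is √(M_heavy/M_light), so 457 stages give [√(352.04/349.03)]^457 = (352.04/349.03)^(457/2).
= 1.00862^(457/2) = 7.11.

7.11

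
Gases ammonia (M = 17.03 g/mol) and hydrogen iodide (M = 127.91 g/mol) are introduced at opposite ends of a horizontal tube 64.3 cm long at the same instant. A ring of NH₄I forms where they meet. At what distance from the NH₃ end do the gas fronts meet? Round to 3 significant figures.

In equal time, each gas travels a distance ∝ its rate ∝ 1/√M, so d_NH₃/d_HI = √(M_HI/M_NH₃) = √(127.91/17.03) = 2.741.
With d_NH₃ + d_HI = 64.3 cm, d_HI = 64.3/(1 + 2.741) = 17.19 cm.
d_NH₃ = 64.3 − 17.19 = 47.1 cm.

47.1 cm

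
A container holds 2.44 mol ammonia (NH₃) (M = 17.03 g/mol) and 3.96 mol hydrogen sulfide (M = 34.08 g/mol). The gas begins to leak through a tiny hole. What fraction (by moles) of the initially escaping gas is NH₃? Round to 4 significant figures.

Rate_i ∝ x_i/√M_i (Graham's law weighted by mole fraction), so the effusate composition follows n_i/√M_i.
Mole fraction of NH₃ in the effusate = (n_NH₃/√M_NH₃) / (n_NH₃/√M_NH₃ + n_H₂S/√M_H₂S)
= (2.44/√17.03) / (2.44/√17.03 + 3.96/√34.08) = 0.5913/(0.5913 + 0.6783) = 0.4657.

0.4657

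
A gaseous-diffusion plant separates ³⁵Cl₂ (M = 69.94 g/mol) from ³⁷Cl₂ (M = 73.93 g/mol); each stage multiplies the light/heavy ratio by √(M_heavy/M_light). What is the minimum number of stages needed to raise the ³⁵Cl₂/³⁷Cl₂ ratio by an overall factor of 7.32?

Per stage α = (73.93/69.94)^(1/2) = 1.05705^0.5, giving ln α = 0.02774.
Need α^N ≥ 7.32 ⇒ N ≥ ln(7.32) / ln α = 1.991 / 0.02774 = 71.76.
Rounding up, N = 72 stages.

72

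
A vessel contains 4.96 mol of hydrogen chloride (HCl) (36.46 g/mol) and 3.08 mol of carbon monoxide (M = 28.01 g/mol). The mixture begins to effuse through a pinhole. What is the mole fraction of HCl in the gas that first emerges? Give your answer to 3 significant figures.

0.585

Effusion rate of each component ∝ n_i/√M_i (partial pressure × 1/√M).
So x_HCl in the escaping gas = (n_HCl/√M_HCl) / Σ(n_i/√M_i)
= (4.96/√36.46) / (4.96/√36.46 + 3.08/√28.01) = 0.8214/(0.8214 + 0.5820) = 0.585.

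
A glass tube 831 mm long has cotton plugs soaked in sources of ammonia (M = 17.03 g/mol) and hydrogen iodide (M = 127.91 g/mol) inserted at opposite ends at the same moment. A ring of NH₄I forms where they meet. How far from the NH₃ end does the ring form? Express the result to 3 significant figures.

The fronts meet when d_NH₃ + d_HI = L with d_NH₃/d_HI = √(M_HI/M_NH₃) (Graham's law). Here √(M_HI/M_NH₃) = √(127.91/17.03) = 2.741.
With d_NH₃ + d_HI = 831 mm, d_HI = 831/(1 + 2.741) = 222.2 mm.
d_NH₃ = 831 − 222.2 = 609 mm.

609 mm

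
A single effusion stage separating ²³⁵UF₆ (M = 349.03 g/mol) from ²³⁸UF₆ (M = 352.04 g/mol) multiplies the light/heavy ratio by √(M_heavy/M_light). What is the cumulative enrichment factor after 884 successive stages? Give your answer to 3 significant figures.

Overall factor = α^884 with α = √(352.04/349.03), i.e. (352.04/349.03)^(884/2).
= 1.00862^442 = 44.5.

44.5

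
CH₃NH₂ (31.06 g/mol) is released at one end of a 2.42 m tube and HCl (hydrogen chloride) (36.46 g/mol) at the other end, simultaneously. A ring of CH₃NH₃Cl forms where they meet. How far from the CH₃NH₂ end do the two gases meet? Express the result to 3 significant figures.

1.26 m

In equal time, each gas travels a distance ∝ its rate ∝ 1/√M, so d_CH₃NH₂/d_HCl = √(M_HCl/M_CH₃NH₂) = √(36.46/31.06) = 1.083.
With d_CH₃NH₂ + d_HCl = 2.42 m, d_HCl = 2.42/(1 + 1.083) = 1.162 m.
d_CH₃NH₂ = 2.42 − 1.162 = 1.26 m.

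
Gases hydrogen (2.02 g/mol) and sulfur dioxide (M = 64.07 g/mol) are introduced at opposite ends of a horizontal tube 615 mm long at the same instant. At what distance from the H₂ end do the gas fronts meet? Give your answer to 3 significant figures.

522 mm

Graham's law gives d_H₂/d_SO₂ = rate_H₂/rate_SO₂ = √(M_SO₂/M_H₂) = √(64.07/2.02) = 5.632.
With d_H₂ + d_SO₂ = 615 mm, d_SO₂ = 615/(1 + 5.632) = 92.73 mm.
d_H₂ = 615 − 92.73 = 522 mm.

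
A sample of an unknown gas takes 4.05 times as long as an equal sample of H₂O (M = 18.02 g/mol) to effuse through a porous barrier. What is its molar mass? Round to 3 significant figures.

296 g/mol

Since effusion rate ∝ 1/√M, t_X/t_H₂O = √(M_X/M_H₂O).
4.05 = √(M_X/18.02)
M_X = 18.02 × 4.05² = 18.02 × 16.40 = 296 g/mol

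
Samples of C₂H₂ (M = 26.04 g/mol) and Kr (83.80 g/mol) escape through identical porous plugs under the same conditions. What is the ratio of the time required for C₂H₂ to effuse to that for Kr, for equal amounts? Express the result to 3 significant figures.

0.557

Using Graham's law: t_C₂H₂/t_Kr = √(M_C₂H₂/M_Kr) = √(26.04/83.80) = √0.3107 = 0.557.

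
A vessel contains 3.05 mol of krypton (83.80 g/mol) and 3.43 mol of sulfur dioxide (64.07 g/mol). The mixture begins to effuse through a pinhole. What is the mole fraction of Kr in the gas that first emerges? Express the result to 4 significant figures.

0.4374

Rate_i ∝ x_i/√M_i (Graham's law weighted by mole fraction), so the effusate composition follows n_i/√M_i.
Mole fraction of Kr in the effusate = (n_Kr/√M_Kr) / (n_Kr/√M_Kr + n_SO₂/√M_SO₂)
= (3.05/√83.80) / (3.05/√83.80 + 3.43/√64.07) = 0.3332/(0.3332 + 0.4285) = 0.4374.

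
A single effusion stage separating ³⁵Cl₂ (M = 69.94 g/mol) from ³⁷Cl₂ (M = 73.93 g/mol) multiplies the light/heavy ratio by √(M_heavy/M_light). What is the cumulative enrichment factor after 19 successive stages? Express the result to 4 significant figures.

1.694

Overall factor = α^19 with α = √(73.93/69.94), i.e. (73.93/69.94)^(19/2).
= 1.05705^(19/2) = 1.694.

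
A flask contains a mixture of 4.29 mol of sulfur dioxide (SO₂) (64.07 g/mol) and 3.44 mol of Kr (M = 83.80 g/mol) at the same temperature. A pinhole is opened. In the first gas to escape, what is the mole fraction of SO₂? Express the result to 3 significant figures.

0.588

The effusion rate of species i is ∝ p_i/√M_i ∝ n_i/√M_i.
x_SO₂(eff) = (n_SO₂/√M_SO₂) / (n_SO₂/√M_SO₂ + n_Kr/√M_Kr)
= (4.29/√64.07) / (4.29/√64.07 + 3.44/√83.80) = 0.5360/(0.5360 + 0.3758) = 0.588.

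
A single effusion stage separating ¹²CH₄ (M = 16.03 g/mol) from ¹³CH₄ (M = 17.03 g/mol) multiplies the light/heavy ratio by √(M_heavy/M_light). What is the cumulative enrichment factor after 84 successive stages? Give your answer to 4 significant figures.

The single-stage factor is √(M_heavy/M_light), so 84 stages give [√(17.03/16.03)]^84 = (17.03/16.03)^(84/2).
= 1.06238^42 = 12.70.

12.70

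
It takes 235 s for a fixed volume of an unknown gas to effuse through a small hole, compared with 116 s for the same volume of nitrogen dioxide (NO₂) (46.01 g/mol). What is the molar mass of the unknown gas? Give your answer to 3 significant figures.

Using Graham's law: t_X/t_NO₂ = √(M_X/M_NO₂).
235/116 = 2.026 = √(M_X/46.01)
M_X = 46.01 × 2.026² = 46.01 × 4.104 = 189 g/mol

189 g/mol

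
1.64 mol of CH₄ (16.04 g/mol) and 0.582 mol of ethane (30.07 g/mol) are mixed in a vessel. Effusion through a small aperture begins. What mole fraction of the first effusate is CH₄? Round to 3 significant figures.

0.794

The effusion rate of species i is ∝ p_i/√M_i ∝ n_i/√M_i.
So x_CH₄ in the escaping gas = (n_CH₄/√M_CH₄) / Σ(n_i/√M_i)
= (1.64/√16.04) / (1.64/√16.04 + 0.582/√30.07) = 0.4095/(0.4095 + 0.1061) = 0.794.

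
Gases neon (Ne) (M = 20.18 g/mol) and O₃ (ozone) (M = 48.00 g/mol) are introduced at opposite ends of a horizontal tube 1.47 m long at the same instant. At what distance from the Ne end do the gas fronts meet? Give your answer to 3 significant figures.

The fronts meet when d_Ne + d_O₃ = L with d_Ne/d_O₃ = √(M_O₃/M_Ne) (Graham's law). Here √(M_O₃/M_Ne) = √(48.00/20.18) = 1.542.
With d_Ne + d_O₃ = 1.47 m, d_O₃ = 1.47/(1 + 1.542) = 0.5782 m.
d_Ne = 1.47 − 0.5782 = 0.892 m.

0.892 m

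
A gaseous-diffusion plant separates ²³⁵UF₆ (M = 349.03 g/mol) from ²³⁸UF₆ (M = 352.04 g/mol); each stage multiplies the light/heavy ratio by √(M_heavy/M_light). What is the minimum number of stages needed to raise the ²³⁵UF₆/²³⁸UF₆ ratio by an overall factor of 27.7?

With α = √(352.04/349.03) per stage, ln α = ½ ln(1.00862) = 0.004293.
Need α^N ≥ 27.7 ⇒ N ≥ ln(27.7) / ln α = 3.321 / 0.004293 = 773.60.
So at least 774 stages are needed.

774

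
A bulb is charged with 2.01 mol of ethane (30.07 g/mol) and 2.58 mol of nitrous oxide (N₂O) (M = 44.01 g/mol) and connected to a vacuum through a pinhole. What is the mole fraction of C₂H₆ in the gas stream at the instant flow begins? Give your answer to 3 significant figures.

0.485

Effusion rate of each component ∝ n_i/√M_i (partial pressure × 1/√M).
So x_C₂H₆ in the escaping gas = (n_C₂H₆/√M_C₂H₆) / Σ(n_i/√M_i)
= (2.01/√30.07) / (2.01/√30.07 + 2.58/√44.01) = 0.3665/(0.3665 + 0.3889) = 0.485.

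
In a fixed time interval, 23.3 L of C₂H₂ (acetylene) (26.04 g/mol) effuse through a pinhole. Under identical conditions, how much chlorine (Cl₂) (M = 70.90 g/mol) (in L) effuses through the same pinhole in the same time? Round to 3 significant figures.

14.1 L

Using Graham's law: rate_Cl₂/rate_C₂H₂ = √(M_C₂H₂/M_Cl₂) = √(26.04/70.90) = √0.3673 = 0.6060.
So the volume for Cl₂ is 23.3 × 0.6060 = 14.1 L.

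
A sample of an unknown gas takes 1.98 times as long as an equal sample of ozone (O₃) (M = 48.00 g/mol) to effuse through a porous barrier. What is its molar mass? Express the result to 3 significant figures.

Since effusion rate ∝ 1/√M, t_X/t_O₃ = √(M_X/M_O₃).
1.98 = √(M_X/48.00)
M_X = 48.00 × 1.98² = 48.00 × 3.920 = 188 g/mol

188 g/mol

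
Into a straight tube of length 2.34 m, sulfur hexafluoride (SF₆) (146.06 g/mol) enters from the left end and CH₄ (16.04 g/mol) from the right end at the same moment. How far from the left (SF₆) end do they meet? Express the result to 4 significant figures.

0.5824 m

Distances travelled in equal time are proportional to diffusion rates, so d_SF₆/d_CH₄ = √(M_CH₄/M_SF₆) = √(16.04/146.06) = 0.3314.
With d_SF₆ + d_CH₄ = 2.34 m, d_CH₄ = 2.34/(1 + 0.3314) = 1.758 m.
d_SF₆ = 2.34 − 1.758 = 0.5824 m.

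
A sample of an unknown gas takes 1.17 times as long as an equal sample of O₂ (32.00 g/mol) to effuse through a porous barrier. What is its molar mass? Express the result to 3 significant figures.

Using Graham's law: t_X/t_O₂ = √(M_X/M_O₂).
1.17 = √(M_X/32.00)
M_X = 32.00 × 1.17² = 32.00 × 1.369 = 43.8 g/mol

43.8 g/mol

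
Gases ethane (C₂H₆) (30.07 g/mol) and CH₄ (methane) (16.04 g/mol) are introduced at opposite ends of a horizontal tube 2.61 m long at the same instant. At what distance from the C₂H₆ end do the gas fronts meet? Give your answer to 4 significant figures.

In equal time, each gas travels a distance ∝ its rate ∝ 1/√M, so d_C₂H₆/d_CH₄ = √(M_CH₄/M_C₂H₆) = √(16.04/30.07) = 0.7304.
With d_C₂H₆ + d_CH₄ = 2.61 m, d_CH₄ = 2.61/(1 + 0.7304) = 1.508 m.
d_C₂H₆ = 2.61 − 1.508 = 1.102 m.

1.102 m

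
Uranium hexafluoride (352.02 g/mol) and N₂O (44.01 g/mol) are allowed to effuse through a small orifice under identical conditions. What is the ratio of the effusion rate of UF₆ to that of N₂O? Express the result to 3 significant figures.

0.354

Graham's law gives rate_UF₆/rate_N₂O = √(M_N₂O/M_UF₆) = √(44.01/352.02) = √0.1250 = 0.354.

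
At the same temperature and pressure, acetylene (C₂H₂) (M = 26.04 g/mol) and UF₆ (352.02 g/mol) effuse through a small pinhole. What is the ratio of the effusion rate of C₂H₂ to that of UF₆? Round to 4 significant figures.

3.677

Graham's law gives rate_C₂H₂/rate_UF₆ = √(M_UF₆/M_C₂H₂) = √(352.02/26.04) = √13.52 = 3.677.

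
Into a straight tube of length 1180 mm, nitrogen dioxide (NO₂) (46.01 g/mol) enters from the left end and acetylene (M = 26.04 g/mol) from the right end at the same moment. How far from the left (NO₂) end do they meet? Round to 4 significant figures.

506.6 mm

In equal time, each gas travels a distance ∝ its rate ∝ 1/√M, so d_NO₂/d_C₂H₂ = √(M_C₂H₂/M_NO₂) = √(26.04/46.01) = 0.7523.
With d_NO₂ + d_C₂H₂ = 1180 mm, d_C₂H₂ = 1180/(1 + 0.7523) = 673.4 mm.
d_NO₂ = 1180 − 673.4 = 506.6 mm.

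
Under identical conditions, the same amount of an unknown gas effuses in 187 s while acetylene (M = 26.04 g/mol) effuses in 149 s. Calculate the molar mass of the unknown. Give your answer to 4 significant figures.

41.02 g/mol

By Graham's law, t_X/t_C₂H₂ = √(M_X/M_C₂H₂).
187/149 = 1.255 = √(M_X/26.04)
M_X = 26.04 × 1.255² = 26.04 × 1.575 = 41.02 g/mol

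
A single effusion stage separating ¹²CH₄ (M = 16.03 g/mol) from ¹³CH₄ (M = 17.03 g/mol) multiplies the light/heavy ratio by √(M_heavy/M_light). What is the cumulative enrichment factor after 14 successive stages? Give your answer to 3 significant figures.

1.53

Overall factor = α^14 with α = √(17.03/16.03), i.e. (17.03/16.03)^(14/2).
= 1.06238^7 = 1.53.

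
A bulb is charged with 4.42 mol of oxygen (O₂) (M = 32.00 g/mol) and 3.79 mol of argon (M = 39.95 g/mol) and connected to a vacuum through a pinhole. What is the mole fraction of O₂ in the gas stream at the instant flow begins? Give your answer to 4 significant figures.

The effusion rate of species i is ∝ p_i/√M_i ∝ n_i/√M_i.
x_O₂(eff) = (n_O₂/√M_O₂) / (n_O₂/√M_O₂ + n_Ar/√M_Ar)
= (4.42/√32.00) / (4.42/√32.00 + 3.79/√39.95) = 0.7814/(0.7814 + 0.5996) = 0.5658.

0.5658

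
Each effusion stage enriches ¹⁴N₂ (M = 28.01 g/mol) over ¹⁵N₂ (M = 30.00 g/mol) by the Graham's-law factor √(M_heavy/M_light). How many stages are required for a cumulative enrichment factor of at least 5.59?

51

Single-stage factor α = √(30.00/28.01), so ln α = ½ ln(1.07105) = 0.03432.
Need α^N ≥ 5.59 ⇒ N ≥ ln(5.59) / ln α = 1.721 / 0.03432 = 50.15.
Rounding up, N = 51 stages.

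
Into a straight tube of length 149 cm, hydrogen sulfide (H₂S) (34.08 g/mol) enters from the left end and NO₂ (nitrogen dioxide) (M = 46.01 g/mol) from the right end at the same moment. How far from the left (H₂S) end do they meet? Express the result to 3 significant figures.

In equal time, each gas travels a distance ∝ its rate ∝ 1/√M, so d_H₂S/d_NO₂ = √(M_NO₂/M_H₂S) = √(46.01/34.08) = 1.162.
With d_H₂S + d_NO₂ = 149 cm, d_NO₂ = 149/(1 + 1.162) = 68.92 cm.
d_H₂S = 149 − 68.92 = 80.1 cm.

80.1 cm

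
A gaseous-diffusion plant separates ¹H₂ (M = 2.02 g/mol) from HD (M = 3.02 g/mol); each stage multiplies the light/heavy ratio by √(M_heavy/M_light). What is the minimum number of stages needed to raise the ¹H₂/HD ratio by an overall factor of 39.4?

19

With α = √(3.02/2.02) per stage, ln α = ½ ln(1.49505) = 0.2011.
Need α^N ≥ 39.4 ⇒ N ≥ ln(39.4) / ln α = 3.674 / 0.2011 = 18.27.
Rounding up, N = 19 stages.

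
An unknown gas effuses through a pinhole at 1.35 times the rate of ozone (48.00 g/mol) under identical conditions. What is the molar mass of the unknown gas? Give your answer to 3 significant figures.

Since effusion rate ∝ 1/√M, rate_X/rate_O₃ = √(M_O₃/M_X).
1.35 = √(48.00/M_X)
M_X = 48.00 / 1.35² = 48.00 / 1.823 = 26.3 g/mol

26.3 g/mol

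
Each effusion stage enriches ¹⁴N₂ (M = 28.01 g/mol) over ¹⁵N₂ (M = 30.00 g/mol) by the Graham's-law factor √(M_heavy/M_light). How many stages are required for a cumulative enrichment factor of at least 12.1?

73

Single-stage factor α = √(30.00/28.01), so ln α = ½ ln(1.07105) = 0.03432.
Need α^N ≥ 12.1 ⇒ N ≥ ln(12.1) / ln α = 2.493 / 0.03432 = 72.65.
Rounding up, N = 73 stages.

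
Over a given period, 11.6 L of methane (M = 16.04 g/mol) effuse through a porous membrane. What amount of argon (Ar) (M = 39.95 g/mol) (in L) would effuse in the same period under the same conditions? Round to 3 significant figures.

By Graham's law, rate_Ar/rate_CH₄ = √(M_CH₄/M_Ar) = √(16.04/39.95) = √0.4015 = 0.6336.
So the volume for Ar is 11.6 × 0.6336 = 7.35 L.

7.35 L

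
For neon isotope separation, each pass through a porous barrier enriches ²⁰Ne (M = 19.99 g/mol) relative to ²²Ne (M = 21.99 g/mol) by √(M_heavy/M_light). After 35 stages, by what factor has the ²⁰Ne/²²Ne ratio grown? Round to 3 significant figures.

5.31

Overall factor = α^35 with α = √(21.99/19.99), i.e. (21.99/19.99)^(35/2).
= 1.10005^(35/2) = 5.31.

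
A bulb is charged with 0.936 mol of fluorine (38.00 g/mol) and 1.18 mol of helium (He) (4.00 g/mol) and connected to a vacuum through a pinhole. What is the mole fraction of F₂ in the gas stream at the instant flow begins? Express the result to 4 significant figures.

Effusion rate of each component ∝ n_i/√M_i (partial pressure × 1/√M).
x_F₂(eff) = (n_F₂/√M_F₂) / (n_F₂/√M_F₂ + n_He/√M_He)
= (0.936/√38.00) / (0.936/√38.00 + 1.18/√4.00) = 0.1518/(0.1518 + 0.5900) = 0.2047.

0.2047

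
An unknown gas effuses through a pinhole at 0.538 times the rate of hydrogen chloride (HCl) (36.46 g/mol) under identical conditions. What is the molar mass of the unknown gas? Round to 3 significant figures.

126 g/mol

By Graham's law, rate_X/rate_HCl = √(M_HCl/M_X).
0.538 = √(36.46/M_X)
M_X = 36.46 / 0.538² = 36.46 / 0.2894 = 126 g/mol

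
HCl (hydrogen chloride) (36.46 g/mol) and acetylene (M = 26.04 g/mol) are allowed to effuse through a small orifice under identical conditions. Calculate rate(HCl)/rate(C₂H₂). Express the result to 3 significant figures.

0.845

Graham's law gives rate_HCl/rate_C₂H₂ = √(M_C₂H₂/M_HCl) = √(26.04/36.46) = √0.7142 = 0.845.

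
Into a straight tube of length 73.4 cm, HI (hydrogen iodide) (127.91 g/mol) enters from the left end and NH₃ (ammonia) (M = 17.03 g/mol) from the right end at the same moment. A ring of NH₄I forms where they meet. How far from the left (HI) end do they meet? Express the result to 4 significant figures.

Graham's law gives d_HI/d_NH₃ = rate_HI/rate_NH₃ = √(M_NH₃/M_HI) = √(17.03/127.91) = 0.3649.
With d_HI + d_NH₃ = 73.4 cm, d_NH₃ = 73.4/(1 + 0.3649) = 53.78 cm.
d_HI = 73.4 − 53.78 = 19.62 cm.

19.62 cm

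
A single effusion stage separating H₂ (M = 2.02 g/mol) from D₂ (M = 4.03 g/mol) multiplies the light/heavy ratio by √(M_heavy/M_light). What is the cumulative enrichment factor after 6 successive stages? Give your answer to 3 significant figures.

Overall factor = α^6 with α = √(4.03/2.02), i.e. (4.03/2.02)^(6/2).
= 1.99505^3 = 7.94.

7.94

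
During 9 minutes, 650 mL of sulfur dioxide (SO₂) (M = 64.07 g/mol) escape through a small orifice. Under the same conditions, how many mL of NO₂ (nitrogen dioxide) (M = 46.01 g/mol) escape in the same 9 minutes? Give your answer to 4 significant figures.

By Graham's law, rate_NO₂/rate_SO₂ = √(M_SO₂/M_NO₂) = √(64.07/46.01) = √1.393 = 1.180.
So the volume for NO₂ is 650 × 1.180 = 767.0 mL.

767.0 mL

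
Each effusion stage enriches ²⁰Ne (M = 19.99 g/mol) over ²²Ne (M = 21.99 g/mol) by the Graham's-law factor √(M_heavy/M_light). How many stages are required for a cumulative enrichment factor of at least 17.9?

Single-stage factor α = √(21.99/19.99), so ln α = ½ ln(1.10005) = 0.04768.
Need α^N ≥ 17.9 ⇒ N ≥ ln(17.9) / ln α = 2.885 / 0.04768 = 60.51.
Rounding up, N = 61 stages.

61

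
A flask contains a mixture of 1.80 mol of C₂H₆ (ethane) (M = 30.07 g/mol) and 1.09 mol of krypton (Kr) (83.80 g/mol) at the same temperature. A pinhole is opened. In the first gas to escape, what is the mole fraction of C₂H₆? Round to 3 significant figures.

Effusion rate of each component ∝ n_i/√M_i (partial pressure × 1/√M).
x_C₂H₆(eff) = (n_C₂H₆/√M_C₂H₆) / (n_C₂H₆/√M_C₂H₆ + n_Kr/√M_Kr)
= (1.80/√30.07) / (1.80/√30.07 + 1.09/√83.80) = 0.3283/(0.3283 + 0.1191) = 0.734.

0.734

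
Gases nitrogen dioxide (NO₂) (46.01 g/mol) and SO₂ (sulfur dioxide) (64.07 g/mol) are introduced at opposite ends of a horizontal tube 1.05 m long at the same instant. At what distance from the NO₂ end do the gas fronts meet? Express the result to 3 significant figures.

Graham's law gives d_NO₂/d_SO₂ = rate_NO₂/rate_SO₂ = √(M_SO₂/M_NO₂) = √(64.07/46.01) = 1.180.
With d_NO₂ + d_SO₂ = 1.05 m, d_SO₂ = 1.05/(1 + 1.180) = 0.4816 m.
d_NO₂ = 1.05 − 0.4816 = 0.568 m.

0.568 m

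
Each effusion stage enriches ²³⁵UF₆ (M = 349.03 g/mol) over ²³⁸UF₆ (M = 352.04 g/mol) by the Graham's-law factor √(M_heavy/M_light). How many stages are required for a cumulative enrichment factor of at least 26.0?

759

Per stage α = (352.04/349.03)^(1/2) = 1.00862^0.5, giving ln α = 0.004293.
Need α^N ≥ 26.0 ⇒ N ≥ ln(26.0) / ln α = 3.258 / 0.004293 = 758.85.
Rounding up, N = 759 stages.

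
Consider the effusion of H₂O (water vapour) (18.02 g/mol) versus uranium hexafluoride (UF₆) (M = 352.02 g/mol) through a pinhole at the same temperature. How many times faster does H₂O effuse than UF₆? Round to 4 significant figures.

By Graham's law, rate_H₂O/rate_UF₆ = √(M_UF₆/M_H₂O) = √(352.02/18.02) = √19.53 = 4.420.

4.420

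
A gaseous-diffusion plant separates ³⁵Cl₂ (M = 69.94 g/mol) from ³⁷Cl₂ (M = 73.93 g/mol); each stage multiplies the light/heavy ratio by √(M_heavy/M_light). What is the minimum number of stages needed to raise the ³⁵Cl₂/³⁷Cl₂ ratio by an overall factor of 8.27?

77

Per stage α = (73.93/69.94)^(1/2) = 1.05705^0.5, giving ln α = 0.02774.
Need α^N ≥ 8.27 ⇒ N ≥ ln(8.27) / ln α = 2.113 / 0.02774 = 76.16.
Minimum whole number of stages: N = 77.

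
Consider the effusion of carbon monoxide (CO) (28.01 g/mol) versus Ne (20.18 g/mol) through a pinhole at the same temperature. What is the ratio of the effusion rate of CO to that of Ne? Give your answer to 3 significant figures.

Using Graham's law: rate_CO/rate_Ne = √(M_Ne/M_CO) = √(20.18/28.01) = √0.7205 = 0.849.

0.849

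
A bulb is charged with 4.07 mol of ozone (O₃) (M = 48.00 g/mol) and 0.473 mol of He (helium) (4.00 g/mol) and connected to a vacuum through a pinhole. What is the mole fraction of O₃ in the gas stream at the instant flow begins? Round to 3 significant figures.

Effusion rate of each component ∝ n_i/√M_i (partial pressure × 1/√M).
Mole fraction of O₃ in the effusate = (n_O₃/√M_O₃) / (n_O₃/√M_O₃ + n_He/√M_He)
= (4.07/√48.00) / (4.07/√48.00 + 0.473/√4.00) = 0.5875/(0.5875 + 0.2365) = 0.713.

0.713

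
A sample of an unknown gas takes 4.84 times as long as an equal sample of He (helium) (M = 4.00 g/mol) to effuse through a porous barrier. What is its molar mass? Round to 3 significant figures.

By Graham's law, t_X/t_He = √(M_X/M_He).
4.84 = √(M_X/4.00)
M_X = 4.00 × 4.84² = 4.00 × 23.43 = 93.7 g/mol

93.7 g/mol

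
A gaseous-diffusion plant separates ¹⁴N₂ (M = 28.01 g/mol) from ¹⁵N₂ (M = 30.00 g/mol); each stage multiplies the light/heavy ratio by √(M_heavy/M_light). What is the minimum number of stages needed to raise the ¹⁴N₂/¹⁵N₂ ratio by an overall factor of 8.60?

Per stage α = (30.00/28.01)^(1/2) = 1.07105^0.5, giving ln α = 0.03432.
Need α^N ≥ 8.60 ⇒ N ≥ ln(8.60) / ln α = 2.152 / 0.03432 = 62.70.
So at least 63 stages are needed.

63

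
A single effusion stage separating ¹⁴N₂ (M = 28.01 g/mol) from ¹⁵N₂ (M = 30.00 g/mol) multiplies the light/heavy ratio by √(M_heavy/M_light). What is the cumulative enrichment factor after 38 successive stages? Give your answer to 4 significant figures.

3.684

After 38 stages the ratio has grown by (√(30.00/28.01))^38 = (30.00/28.01)^(38/2).
= 1.07105^19 = 3.684.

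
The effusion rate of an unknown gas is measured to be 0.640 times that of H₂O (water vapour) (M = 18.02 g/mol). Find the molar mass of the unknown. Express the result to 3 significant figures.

44.0 g/mol

Graham's law gives rate_X/rate_H₂O = √(M_H₂O/M_X).
0.640 = √(18.02/M_X)
M_X = 18.02 / 0.640² = 18.02 / 0.4096 = 44.0 g/mol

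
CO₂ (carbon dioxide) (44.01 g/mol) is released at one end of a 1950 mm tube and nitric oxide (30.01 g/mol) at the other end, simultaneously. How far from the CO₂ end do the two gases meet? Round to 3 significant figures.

Distances travelled in equal time are proportional to diffusion rates, so d_CO₂/d_NO = √(M_NO/M_CO₂) = √(30.01/44.01) = 0.8258.
With d_CO₂ + d_NO = 1950 mm, d_NO = 1950/(1 + 0.8258) = 1068 mm.
d_CO₂ = 1950 − 1068 = 882 mm.

882 mm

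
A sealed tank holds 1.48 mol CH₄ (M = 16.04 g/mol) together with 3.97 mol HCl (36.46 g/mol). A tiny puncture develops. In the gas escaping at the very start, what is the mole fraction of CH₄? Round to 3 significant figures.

0.360

Rate_i ∝ x_i/√M_i (Graham's law weighted by mole fraction), so the effusate composition follows n_i/√M_i.
So x_CH₄ in the escaping gas = (n_CH₄/√M_CH₄) / Σ(n_i/√M_i)
= (1.48/√16.04) / (1.48/√16.04 + 3.97/√36.46) = 0.3695/(0.3695 + 0.6575) = 0.360.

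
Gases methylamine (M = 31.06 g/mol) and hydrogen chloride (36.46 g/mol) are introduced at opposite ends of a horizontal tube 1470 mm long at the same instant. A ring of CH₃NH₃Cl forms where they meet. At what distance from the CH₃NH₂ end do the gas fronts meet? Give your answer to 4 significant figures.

764.4 mm

In equal time, each gas travels a distance ∝ its rate ∝ 1/√M, so d_CH₃NH₂/d_HCl = √(M_HCl/M_CH₃NH₂) = √(36.46/31.06) = 1.083.
With d_CH₃NH₂ + d_HCl = 1470 mm, d_HCl = 1470/(1 + 1.083) = 705.6 mm.
d_CH₃NH₂ = 1470 − 705.6 = 764.4 mm.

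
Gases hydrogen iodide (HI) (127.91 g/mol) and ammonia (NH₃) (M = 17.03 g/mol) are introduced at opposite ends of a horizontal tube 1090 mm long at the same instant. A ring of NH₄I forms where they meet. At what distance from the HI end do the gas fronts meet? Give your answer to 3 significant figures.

291 mm

The fronts meet when d_HI + d_NH₃ = L with d_HI/d_NH₃ = √(M_NH₃/M_HI) (Graham's law). Here √(M_NH₃/M_HI) = √(17.03/127.91) = 0.3649.
With d_HI + d_NH₃ = 1090 mm, d_NH₃ = 1090/(1 + 0.3649) = 798.6 mm.
d_HI = 1090 − 798.6 = 291 mm.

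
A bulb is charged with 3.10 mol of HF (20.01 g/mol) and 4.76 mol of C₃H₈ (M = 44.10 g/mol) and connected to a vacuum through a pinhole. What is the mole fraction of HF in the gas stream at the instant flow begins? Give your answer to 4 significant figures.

The effusion rate of species i is ∝ p_i/√M_i ∝ n_i/√M_i.
Mole fraction of HF in the effusate = (n_HF/√M_HF) / (n_HF/√M_HF + n_C₃H₈/√M_C₃H₈)
= (3.10/√20.01) / (3.10/√20.01 + 4.76/√44.10) = 0.6930/(0.6930 + 0.7168) = 0.4916.

0.4916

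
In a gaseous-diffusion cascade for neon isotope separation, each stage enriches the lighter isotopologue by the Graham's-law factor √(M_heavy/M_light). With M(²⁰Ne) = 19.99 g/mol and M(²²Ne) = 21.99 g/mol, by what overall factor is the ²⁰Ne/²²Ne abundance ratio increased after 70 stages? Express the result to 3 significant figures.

28.1

Overall factor = α^70 with α = √(21.99/19.99), i.e. (21.99/19.99)^(70/2).
= 1.10005^35 = 28.1.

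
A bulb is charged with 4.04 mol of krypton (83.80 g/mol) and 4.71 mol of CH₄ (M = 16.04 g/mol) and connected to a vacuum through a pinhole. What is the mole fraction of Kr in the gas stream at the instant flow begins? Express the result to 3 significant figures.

The effusion rate of species i is ∝ p_i/√M_i ∝ n_i/√M_i.
Mole fraction of Kr in the effusate = (n_Kr/√M_Kr) / (n_Kr/√M_Kr + n_CH₄/√M_CH₄)
= (4.04/√83.80) / (4.04/√83.80 + 4.71/√16.04) = 0.4413/(0.4413 + 1.176) = 0.273.

0.273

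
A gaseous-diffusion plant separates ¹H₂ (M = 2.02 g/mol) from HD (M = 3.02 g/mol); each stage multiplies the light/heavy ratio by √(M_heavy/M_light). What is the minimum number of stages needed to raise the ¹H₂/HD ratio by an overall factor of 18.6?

15

With α = √(3.02/2.02) per stage, ln α = ½ ln(1.49505) = 0.2011.
Need α^N ≥ 18.6 ⇒ N ≥ ln(18.6) / ln α = 2.923 / 0.2011 = 14.54.
Minimum whole number of stages: N = 15.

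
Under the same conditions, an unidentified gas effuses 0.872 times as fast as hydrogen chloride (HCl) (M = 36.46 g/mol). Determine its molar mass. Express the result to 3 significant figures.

By Graham's law, rate_X/rate_HCl = √(M_HCl/M_X).
0.872 = √(36.46/M_X)
M_X = 36.46 / 0.872² = 36.46 / 0.7604 = 47.9 g/mol

47.9 g/mol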